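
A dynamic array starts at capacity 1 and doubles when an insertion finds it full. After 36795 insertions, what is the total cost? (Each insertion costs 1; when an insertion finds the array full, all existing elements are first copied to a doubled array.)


Insertion cost: 36795 (one per element)
Resizes occur just before inserting elements 2, 3, 5, 9, ...
Elements copied at each resize: 1 + 2 + 4 + 8 + 16 + 32 + 64 + 128 + 256 + 512 + 1024 + 2048 + 4096 + 8192 + 16384 + 32768
Sum of copies = 65535 (geometric series: 2^k - 1)
Total = 36795 + 65535 = 102330


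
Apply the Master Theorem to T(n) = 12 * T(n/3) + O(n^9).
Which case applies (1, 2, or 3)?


The Master Theorem: T(n) = a*T(n/b) + O(n^c)
  a = 12, b = 3, c = 9
log_b(a) = log_3(12) ~ 2.262
Compare b^c with a: 3^9 = 19683 > 12, so c > log_b(a).
Since c > log_b(a), Case 3 applies.
T(n) = O(n^9)
Master Theorem case = 3


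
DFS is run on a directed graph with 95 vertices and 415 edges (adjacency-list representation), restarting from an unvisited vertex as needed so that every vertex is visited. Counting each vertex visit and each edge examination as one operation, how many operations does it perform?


A full DFS traversal processes each vertex exactly once (push/pop on stack).
Each directed edge is examined once.
V = 95, E = 415
V + E = 510


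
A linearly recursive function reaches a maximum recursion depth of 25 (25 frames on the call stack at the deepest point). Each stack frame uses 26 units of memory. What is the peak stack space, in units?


Maximum recursion depth = 25 frames
Memory per frame = 26 units
Total stack space = depth * frame_size
= 25 * 26 = 650


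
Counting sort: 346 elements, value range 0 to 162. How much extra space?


n = 346 (output array)
k = 163 (count array for 163 distinct values)
Extra space = 346 + 163 = 509


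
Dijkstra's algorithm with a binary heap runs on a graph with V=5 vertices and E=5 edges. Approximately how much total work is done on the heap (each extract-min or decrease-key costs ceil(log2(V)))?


Dijkstra with a binary heap: each vertex is extracted once, each edge may relax once.
Each heap operation costs O(log V).
V + E = 5 + 5 = 10
ceil(log2(5)) = 3 (since 2^2 = 4 < 5 <= 8 = 2^3)
Total heap work = (V+E) * ceil(log2(V)) = 10 * 3 = 30


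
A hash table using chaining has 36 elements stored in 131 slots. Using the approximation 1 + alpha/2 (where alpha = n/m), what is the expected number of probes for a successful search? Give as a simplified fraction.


Load factor alpha = n/m = 36/131
Expected probes = 1 + alpha/2 = 1 + 36/(2*131)
= 1 + 36/262
= 262/262 + 36/262
= 298/262
Simplify: 149/131


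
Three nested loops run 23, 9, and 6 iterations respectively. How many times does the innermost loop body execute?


Loop 1 (outermost): 23 iterations
Loop 2 (middle): 9 iterations per outer
Loop 3 (innermost): 6 iterations per middle
Total = 23 * 9 * 6 = 1242


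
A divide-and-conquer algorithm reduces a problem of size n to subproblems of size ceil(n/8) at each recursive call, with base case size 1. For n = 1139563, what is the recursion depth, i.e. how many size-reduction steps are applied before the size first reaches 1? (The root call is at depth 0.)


Each step divides the size by 8 (rounding up); after k steps the size is ceil(n/8^k), which equals 1 exactly when 8^k >= n.
So the depth is the smallest k with 8^k >= 1139563, i.e. ceil(log_8(1139563)).
8^6 = 262144 < 1139563 <= 2097152 = 8^7
Recursion depth = 7


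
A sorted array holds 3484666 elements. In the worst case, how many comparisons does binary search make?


Halving sequence: 3484666 -> 1742333 -> 871166 -> 435583 -> 217791 -> 108895 -> 54447 -> 27223 -> 13611 -> 6805 -> 3402 -> 1701 -> 850 -> 425 -> 212 -> 106 -> 53 -> 26 -> 13 -> 6 -> 3 -> 1
Number of halvings = 21
Max comparisons = 21 + 1 = 22


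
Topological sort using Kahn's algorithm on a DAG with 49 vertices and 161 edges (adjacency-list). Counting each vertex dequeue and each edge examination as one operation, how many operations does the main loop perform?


Kahn's algorithm:
  1. Compute in-degrees: O(V + E)
  2. Process queue: each vertex dequeued once (O(V))
     each edge examined once (O(E))
Total = V + E = 49 + 161 = 210


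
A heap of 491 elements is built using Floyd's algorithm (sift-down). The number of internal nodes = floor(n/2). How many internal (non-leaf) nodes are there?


Leaf nodes occupy roughly half the array.
Sift-down is called for each internal node, starting from the last one.
Internal nodes = floor(n/2) = floor(491/2) = 245


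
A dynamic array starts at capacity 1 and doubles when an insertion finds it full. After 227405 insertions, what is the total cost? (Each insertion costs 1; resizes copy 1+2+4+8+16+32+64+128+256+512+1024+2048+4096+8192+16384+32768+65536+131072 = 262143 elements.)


Insertion cost: 227405 (one per element)
Resizes occur just before inserting elements 2, 3, 5, 9, ...
Elements copied at each resize: 1 + 2 + 4 + 8 + 16 + 32 + 64 + 128 + 256 + 512 + 1024 + 2048 + 4096 + 8192 + 16384 + 32768 + 65536 + 131072
Sum of copies = 262143 (geometric series: 2^k - 1)
Total = 227405 + 262143 = 489548


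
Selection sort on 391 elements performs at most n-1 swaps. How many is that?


Each of the 390 passes places one element in its final position.
Pass 1: swap minimum into position 0
Pass 2: swap minimum of remaining into position 1
...
Pass 390: last two elements, one swap
Maximum swaps = 391 - 1 = 390


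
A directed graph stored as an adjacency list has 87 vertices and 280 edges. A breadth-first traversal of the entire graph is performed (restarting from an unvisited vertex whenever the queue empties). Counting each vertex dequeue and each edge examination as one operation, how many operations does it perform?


A full BFS traversal dequeues each vertex once and examines each edge once.
Vertex visits: 87
Edge visits: 280
V + E = 87 + 280 = 367


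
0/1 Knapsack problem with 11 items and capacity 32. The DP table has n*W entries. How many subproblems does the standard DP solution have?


The DP table is indexed by (item, capacity).
Rows: 11 items
Columns: 32 capacity values (1 to W)
Total subproblems = 11 * 32 = 352


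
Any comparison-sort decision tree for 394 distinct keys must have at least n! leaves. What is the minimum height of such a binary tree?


A binary decision tree of height h has at most 2^h leaves and needs at least n! of them, so h >= ceil(log2(n!)).
394! is far too large to multiply out, so use Stirling's series:
  ln(n!) ~ n ln n - n + (1/2) ln(2 pi n) + 1/(12n)  (error below 1/(360 n^3), negligible here)
  ln(394) = 5.9763509
  n ln n = 394 * 5.9763509 = 2354.6823
  (1/2) ln(2 pi * 394) = (1/2) ln(2475.5750) = 3.9071
  1/(12*394) = 0.0002
  ln(394!) ~ 2354.6823 - 394 + 3.9071 + 0.0002 = 1964.5896
Convert to base 2: log2(394!) = 1964.5896 / ln 2 = 1964.5896 / 0.69314718 = 2834.3037
ceil(2834.3037) = 2835


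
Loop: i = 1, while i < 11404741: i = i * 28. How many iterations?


i multiplies by 28 each step:
i = 1 -> 28 -> 784 -> 21952 -> 614656 -> 17210368 (stop)
Iterations = ceil(log_28(11404741)) = 5


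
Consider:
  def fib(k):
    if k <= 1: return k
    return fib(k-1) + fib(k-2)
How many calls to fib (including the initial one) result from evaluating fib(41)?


Let C(m) = total calls to evaluate fib(m). Then C(0)=C(1)=1, and
C(m) = 1 + C(m-1) + C(m-2) for m >= 2.
Build the table (each entry = 1 + previous two):
  C(0) = 1
  C(1) = 1
  C(2) = 1 + 1 + 1 = 3
  C(3) = 1 + 3 + 1 = 5
  C(4) = 1 + 5 + 3 = 9
  C(5) = 1 + 9 + 5 = 15
  C(6) = 1 + 15 + 9 = 25
  C(7) = 1 + 25 + 15 = 41
  C(8) = 1 + 41 + 25 = 67
  C(9) = 1 + 67 + 41 = 109
  C(10) = 1 + 109 + 67 = 177
  C(11) = 1 + 177 + 109 = 287
  C(12) = 1 + 287 + 177 = 465
  C(13) = 1 + 465 + 287 = 753
  C(14) = 1 + 753 + 465 = 1219
  C(15) = 1 + 1219 + 753 = 1973
  C(16) = 1 + 1973 + 1219 = 3193
  C(17) = 1 + 3193 + 1973 = 5167
  C(18) = 1 + 5167 + 3193 = 8361
  C(19) = 1 + 8361 + 5167 = 13529
  C(20) = 1 + 13529 + 8361 = 21891
  C(21) = 1 + 21891 + 13529 = 35421
  C(22) = 1 + 35421 + 21891 = 57313
  C(23) = 1 + 57313 + 35421 = 92735
  C(24) = 1 + 92735 + 57313 = 150049
  C(25) = 1 + 150049 + 92735 = 242785
  C(26) = 1 + 242785 + 150049 = 392835
  C(27) = 1 + 392835 + 242785 = 635621
  C(28) = 1 + 635621 + 392835 = 1028457
  C(29) = 1 + 1028457 + 635621 = 1664079
  C(30) = 1 + 1664079 + 1028457 = 2692537
  C(31) = 1 + 2692537 + 1664079 = 4356617
  C(32) = 1 + 4356617 + 2692537 = 7049155
  C(33) = 1 + 7049155 + 4356617 = 11405773
  C(34) = 1 + 11405773 + 7049155 = 18454929
  C(35) = 1 + 18454929 + 11405773 = 29860703
  C(36) = 1 + 29860703 + 18454929 = 48315633
  C(37) = 1 + 48315633 + 29860703 = 78176337
  C(38) = 1 + 78176337 + 48315633 = 126491971
  C(39) = 1 + 126491971 + 78176337 = 204668309
  C(40) = 1 + 204668309 + 126491971 = 331160281
  C(41) = 1 + 331160281 + 204668309 = 535828591
Total calls for fib(41) = 535828591


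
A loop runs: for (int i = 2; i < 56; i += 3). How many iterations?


Loop starts at i = 2, increments by 3, stops when i >= 56.
Number of iterations = ceil((56 - 2) / 3)
= ceil(54 / 3)
= 18


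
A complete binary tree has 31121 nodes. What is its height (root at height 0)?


In a complete binary tree, level k holds nodes 2^k .. 2^(k+1)-1 (1-indexed).
Height = floor(log2(n)) = floor(log2(31121)) = 14
Check: 2^14 = 16384 <= 31121 < 32768 = 2^15


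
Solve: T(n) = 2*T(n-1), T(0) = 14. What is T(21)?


Unrolling:
T(21) = 2*T(20) = 2^2*T(19) = ... = 2^21*T(0)
= 2^21 * 14
= 2097152 * 14 = 29360128


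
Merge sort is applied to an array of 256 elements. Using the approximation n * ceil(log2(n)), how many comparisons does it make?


Merge sort divides the array into halves recursively.
Number of levels = ceil(log2(256)) = 8
At each level, approximately n = 256 comparisons are needed for merging.
Total comparisons ~ n * ceil(log2(n)) = 256 * 8 = 2048


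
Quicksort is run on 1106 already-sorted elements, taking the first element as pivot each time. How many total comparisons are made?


Sum of comparisons per partition:
1105 + 1104 + ... + 1 + 0
= 1106 * (1106 - 1) / 2
= 1106 * 1105 / 2
= 611065


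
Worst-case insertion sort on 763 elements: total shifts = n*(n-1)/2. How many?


Sum of shifts = 1 + 2 + 3 + ... + 762
= 763 * 762 / 2
= 581406 / 2
= 290703


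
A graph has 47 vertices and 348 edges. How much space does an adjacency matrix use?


Adjacency matrix: V x V grid of entries
Space = V^2 = 47^2 = 47 * 47 = 2209


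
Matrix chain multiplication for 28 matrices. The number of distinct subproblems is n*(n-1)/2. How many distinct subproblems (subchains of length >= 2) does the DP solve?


Subproblems are indexed by (i, j) where i < j.
Number of such pairs = n*(n-1)/2
= 28 * 27 / 2
= 378


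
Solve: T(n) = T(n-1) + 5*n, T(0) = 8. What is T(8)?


Expanding the recurrence:
T(8) = T(7) + 5*8
       = T(6) + 5*7 + 5*8
       ...
       = T(0) + 5*(1 + 2 + ... + 8)
       = 8 + 5 * 8*9/2
       = 8 + 5 * 36
       = 8 + 180 = 188


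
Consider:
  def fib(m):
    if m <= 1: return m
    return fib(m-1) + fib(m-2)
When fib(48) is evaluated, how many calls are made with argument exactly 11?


Let N(m) = number of times fib(m) is called while evaluating fib(48).
N(48) = 1 (the initial call).
N(47) = 1 (only fib(48) calls it).
For 1 <= m <= 46: fib(m) is called by fib(m+1) and fib(m+2), so
  N(m) = N(m+1) + N(m+2).
fib(0) is called only by fib(2), so N(0) = N(2).
Walk down from m=48:
  N(48)=1, N(47)=1, N(46)=2, N(45)=3, N(44)=5, N(43)=8, N(42)=13, N(41)=21, N(40)=34, N(39)=55, N(38)=89, N(37)=144, N(36)=233, N(35)=377, N(34)=610, N(33)=987, N(32)=1597, N(31)=2584, N(30)=4181, N(29)=6765, N(28)=10946, N(27)=17711, N(26)=28657, N(25)=46368, N(24)=75025, N(23)=121393, N(22)=196418, N(21)=317811, N(20)=514229, N(19)=832040, N(18)=1346269, N(17)=2178309, N(16)=3524578, N(15)=5702887, N(14)=9227465, N(13)=14930352, N(12)=24157817, N(11)=39088169
N(11) = 39088169


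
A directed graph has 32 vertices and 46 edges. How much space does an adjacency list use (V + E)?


Adjacency list: one list head per vertex + one entry per edge
Vertex heads: 32
Edge entries: 46
Total = 32 + 46 = 78


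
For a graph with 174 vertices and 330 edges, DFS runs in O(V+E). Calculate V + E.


A full DFS traversal visits each vertex once and examines each edge once.
V = 174
E = 330
Sum = 174 + 330 = 504


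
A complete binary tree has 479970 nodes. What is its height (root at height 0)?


In a complete binary tree, level k holds nodes 2^k .. 2^(k+1)-1 (1-indexed).
Height = floor(log2(n)) = floor(log2(479970)) = 18
Check: 2^18 = 262144 <= 479970 < 524288 = 2^19


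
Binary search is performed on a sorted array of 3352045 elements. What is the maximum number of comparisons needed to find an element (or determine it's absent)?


Binary search halves the search space each comparison:
  Step 1: search space = 3352045 -> 1676022
  Step 2: search space = 1676022 -> 838011
  Step 3: search space = 838011 -> 419005
  Step 4: search space = 419005 -> 209502
  Step 5: search space = 209502 -> 104751
  Step 6: search space = 104751 -> 52375
  Step 7: search space = 52375 -> 26187
  Step 8: search space = 26187 -> 13093
  Step 9: search space = 13093 -> 6546
  Step 10: search space = 6546 -> 3273
  Step 11: search space = 3273 -> 1636
  Step 12: search space = 1636 -> 818
  Step 13: search space = 818 -> 409
  Step 14: search space = 409 -> 204
  Step 15: search space = 204 -> 102
  Step 16: search space = 102 -> 51
  Step 17: search space = 51 -> 25
  Step 18: search space = 25 -> 12
  Step 19: search space = 12 -> 6
  Step 20: search space = 6 -> 3
  Step 21: search space = 3 -> 1
  Step 22: search space = 1 (final check)
Maximum comparisons = floor(log2(3352045)) + 1 = 21 + 1 = 22


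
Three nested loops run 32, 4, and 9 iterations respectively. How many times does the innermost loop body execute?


Loop 1 (outermost): 32 iterations
Loop 2 (middle): 4 iterations per outer
Loop 3 (innermost): 9 iterations per middle
Total = 32 * 4 * 9 = 1152


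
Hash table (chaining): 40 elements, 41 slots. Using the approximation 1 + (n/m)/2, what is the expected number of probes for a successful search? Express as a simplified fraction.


Computing expected probes:
alpha = 40/41
= 1 + alpha/2
= 1 + 40/(2*41)
= (2*41 + 40) / (2*41)
= 122/82 = 61/41


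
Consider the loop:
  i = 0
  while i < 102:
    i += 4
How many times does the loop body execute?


Starting at i = 0, each iteration adds 4.
Iterations until i >= 102:
  Iteration 1: i = 0 -> i = 4
  Iteration 2: i = 4 -> i = 8
  Iteration 3: i = 8 -> i = 12
  Iteration 4: i = 12 -> i = 16
  Iteration 5: i = 16 -> i = 20
  Iteration 6: i = 20 -> i = 24
  Iteration 7: i = 24 -> i = 28
  Iteration 8: i = 28 -> i = 32
  ... continuing ...
Total iterations = ceil(102/4) = 26


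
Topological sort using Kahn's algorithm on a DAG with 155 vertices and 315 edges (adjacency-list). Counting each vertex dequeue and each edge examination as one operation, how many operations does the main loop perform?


Kahn's algorithm:
  1. Compute in-degrees: O(V + E)
  2. Process queue: each vertex dequeued once (O(V))
     each edge examined once (O(E))
Total = V + E = 155 + 315 = 470


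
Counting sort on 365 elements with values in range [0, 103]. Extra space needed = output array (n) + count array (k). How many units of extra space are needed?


Output array size: 365 (to store sorted result)
Count array size: 104 (one slot per possible value, range 0 to 103)
Total extra space = 365 + 104 = 469


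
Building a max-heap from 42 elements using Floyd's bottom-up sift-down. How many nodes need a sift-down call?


In a heap of 42 elements (0-indexed array):
  Last element index: 41
  Parent of last element: floor((41 - 1) / 2) = 20
  Internal nodes: indices 0 to 20
  Count = floor(42/2) = 21


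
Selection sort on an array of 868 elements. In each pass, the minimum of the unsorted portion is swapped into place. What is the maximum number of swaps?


Selection sort performs one swap per pass:
  Pass 1: find min in positions 0 to 867, swap with position 0
  Pass 2: find min in positions 1 to 867, swap with position 1
  Pass 3: find min in positions 2 to 867, swap with position 2
  Pass 4: find min in positions 3 to 867, swap with position 3
  Pass 5: find min in positions 4 to 867, swap with position 4
  ... (862 more passes)
Total passes (and swaps) = n - 1 = 868 - 1 = 867


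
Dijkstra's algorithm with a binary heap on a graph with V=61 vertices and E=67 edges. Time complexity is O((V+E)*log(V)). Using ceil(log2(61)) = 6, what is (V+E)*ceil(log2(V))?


Dijkstra with a binary heap: each vertex is extracted once, each edge may relax once.
Each heap operation costs O(log V).
V + E = 61 + 67 = 128
ceil(log2(61)) = 6 (since 2^5 = 32 < 61 <= 64 = 2^6)
Total heap work = (V+E) * ceil(log2(V)) = 128 * 6 = 768


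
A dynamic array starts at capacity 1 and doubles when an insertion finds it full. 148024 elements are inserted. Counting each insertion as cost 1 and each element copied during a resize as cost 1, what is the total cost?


n = 148024
Insertion costs: 148024
Resizes copy 1, 2, 4, ... up to the largest power of 2 that is <= n-1 = 148023, i.e. 131072.
Copy costs = 1 + 2 + 4 + 8 + 16 + 32 + 64 + 128 + 256 + 512 + 1024 + 2048 + 4096 + 8192 + 16384 + 32768 + 65536 + 131072 = 262143
Total = 148024 + 262143 = 410167


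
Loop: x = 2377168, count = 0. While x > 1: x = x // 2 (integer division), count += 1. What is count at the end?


The variable x halves each step:
x = 2377168 -> 1188584 -> 594292 -> 297146 -> 148573 -> 74286 -> 37143 -> 18571 -> 9285 -> 4642 -> 2321 -> 1160 -> 580 -> 290 -> 145 -> 72 -> 36 -> 18 -> 9 -> 4 -> 2 -> 1
Number of halvings = floor(log2(2377168)) = 21


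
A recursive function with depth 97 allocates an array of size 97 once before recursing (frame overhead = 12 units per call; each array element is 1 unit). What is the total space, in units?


Array allocation: 97 units (allocated once)
Stack frames: 97 deep * 12 per frame = 1164 units
Total = 97 + 1164 = 1261


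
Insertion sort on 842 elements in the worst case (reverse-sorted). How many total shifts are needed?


In the worst case (reverse-sorted), each element shifts past all previous:
  Element 1: 1 shifts
  Element 2: 2 shifts
  Element 3: 3 shifts
  Element 4: 4 shifts
  Element 5: 5 shifts
  ...
  Element 841: 841 shifts
Total = 1 + 2 + ... + 841
= 842*(842-1)/2 = 354061


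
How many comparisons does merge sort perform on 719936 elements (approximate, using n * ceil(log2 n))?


Recursion depth: ceil(log2(719936)) = 20
Each recursion level merges n = 719936 elements
Total = 719936 * 20 = 14398720


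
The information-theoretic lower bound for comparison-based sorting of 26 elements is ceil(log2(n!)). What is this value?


A binary decision tree of height h has at most 2^h leaves and needs at least n! of them, so h >= ceil(log2(n!)).
Compute 26! as a running product:
  x2 = 2, x3 = 6, x4 = 24, x5 = 120
  x6 = 720, x7 = 5040, x8 = 40320, x9 = 362880
  x10 = 3628800, x11 = 39916800, x12 = 479001600, x13 = 6227020800
  x14 = 87178291200, x15 = 1307674368000, x16 = 20922789888000, x17 = 355687428096000
  x18 = 6402373705728000, x19 = 121645100408832000, x20 = 2432902008176640000, x21 = 51090942171709440000
  x22 = 1124000727777607680000, x23 = 25852016738884976640000, x24 = 620448401733239439360000, x25 = 15511210043330985984000000
  x26 = 403291461126605635584000000
26! = 403291461126605635584000000
Bracket between powers of 2:
  2^88 = 309485009821345068724781056 < 403291461126605635584000000 <= 618970019642690137449562112 = 2^89
So ceil(log2(26!)) = 89


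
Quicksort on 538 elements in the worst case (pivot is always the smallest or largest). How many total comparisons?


In the worst case, each partition step picks the worst pivot:
  Partition 1: 537 comparisons (n-1 elements to compare)
  Partition 2: 536 comparisons
  Partition 3: 535 comparisons
  Partition 4: 534 comparisons
  Partition 5: 533 comparisons
  ...
  Last partition: 0 comparisons
Total = (n-1) + (n-2) + ... + 1 + 0 = n*(n-1)/2
= 538*537/2 = 144453


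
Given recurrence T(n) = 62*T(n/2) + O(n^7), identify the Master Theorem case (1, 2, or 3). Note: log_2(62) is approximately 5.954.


Master Theorem parameters: a=62, b=2, c=7
log_b(a) = 5.954
Compare b^c with a: 2^7 = 128 > 62, so c > log_b(a).
Comparing c=7 vs log_b(a)=5.954:
7 > 5.954 => Case 3
Result: T(n) = O(n^7)
Master Theorem case = 3


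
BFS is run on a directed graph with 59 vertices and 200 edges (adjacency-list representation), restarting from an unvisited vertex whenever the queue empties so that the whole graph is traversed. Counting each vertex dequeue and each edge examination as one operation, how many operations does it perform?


A full BFS traversal dequeues each vertex exactly once and examines each directed edge exactly once.
V = 59 (vertex processing cost)
E = 200 (edge examination cost)
Total operations proportional to V + E = 59 + 200 = 259


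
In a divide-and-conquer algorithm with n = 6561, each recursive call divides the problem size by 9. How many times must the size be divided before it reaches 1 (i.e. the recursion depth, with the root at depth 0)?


Number of divisions = log_9(6561)
Sizes: 6561 -> 729 -> 81 -> 9 -> 1 (4 divisions)
Recursion depth = 4


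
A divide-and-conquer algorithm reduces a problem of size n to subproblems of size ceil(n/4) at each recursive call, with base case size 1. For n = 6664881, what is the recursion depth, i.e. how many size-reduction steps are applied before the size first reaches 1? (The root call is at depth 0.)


Each step divides the size by 4 (rounding up); after k steps the size is ceil(n/4^k), which equals 1 exactly when 4^k >= n.
So the depth is the smallest k with 4^k >= 6664881, i.e. ceil(log_4(6664881)).
4^11 = 4194304 < 6664881 <= 16777216 = 4^12
Recursion depth = 12


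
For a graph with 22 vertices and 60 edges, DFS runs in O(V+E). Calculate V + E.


A full DFS traversal visits each vertex once and examines each edge once.
V = 22
E = 60
Sum = 22 + 60 = 82


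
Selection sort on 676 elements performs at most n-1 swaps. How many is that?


Each of the 675 passes places one element in its final position.
Pass 1: swap minimum into position 0
Pass 2: swap minimum of remaining into position 1
...
Pass 675: last two elements, one swap
Maximum swaps = 676 - 1 = 675


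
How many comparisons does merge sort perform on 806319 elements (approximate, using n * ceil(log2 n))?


Recursion depth: ceil(log2(806319)) = 20
Each recursion level merges n = 806319 elements
Total = 806319 * 20 = 16126380


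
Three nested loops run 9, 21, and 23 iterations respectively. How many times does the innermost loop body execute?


Loop 1 (outermost): 9 iterations
Loop 2 (middle): 21 iterations per outer
Loop 3 (innermost): 23 iterations per middle
Total = 9 * 21 * 23 = 4347


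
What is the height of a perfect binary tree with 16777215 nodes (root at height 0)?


A perfect binary tree with 16777215 nodes:
  16777215 = 2^24 - 1
  Levels: 0, 1, ..., 23
  Height = 23


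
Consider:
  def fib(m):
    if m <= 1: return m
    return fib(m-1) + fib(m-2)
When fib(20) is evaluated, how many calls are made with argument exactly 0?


Let N(m) = number of times fib(m) is called while evaluating fib(20).
N(20) = 1 (the initial call).
N(19) = 1 (only fib(20) calls it).
For 1 <= m <= 18: fib(m) is called by fib(m+1) and fib(m+2), so
  N(m) = N(m+1) + N(m+2).
fib(0) is called only by fib(2), so N(0) = N(2).
Walk down from m=20:
  N(20)=1, N(19)=1, N(18)=2, N(17)=3, N(16)=5, N(15)=8, N(14)=13, N(13)=21, N(12)=34, N(11)=55, N(10)=89, N(9)=144, N(8)=233, N(7)=377, N(6)=610, N(5)=987, N(4)=1597, N(3)=2584, N(2)=4181, N(1)=6765, N(0)=N(2)=4181
N(0) = 4181


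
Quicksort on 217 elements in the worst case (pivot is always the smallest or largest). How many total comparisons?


In the worst case, each partition step picks the worst pivot:
  Partition 1: 216 comparisons (n-1 elements to compare)
  Partition 2: 215 comparisons
  Partition 3: 214 comparisons
  Partition 4: 213 comparisons
  Partition 5: 212 comparisons
  ...
  Last partition: 0 comparisons
Total = (n-1) + (n-2) + ... + 1 + 0 = n*(n-1)/2
= 217*216/2 = 23436


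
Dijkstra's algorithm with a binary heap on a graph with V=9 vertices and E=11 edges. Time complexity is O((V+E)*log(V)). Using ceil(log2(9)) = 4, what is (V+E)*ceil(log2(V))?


Dijkstra with a binary heap: each vertex is extracted once, each edge may relax once.
Each heap operation costs O(log V).
V + E = 9 + 11 = 20
ceil(log2(9)) = 4 (since 2^3 = 8 < 9 <= 16 = 2^4)
Total heap work = (V+E) * ceil(log2(V)) = 20 * 4 = 80


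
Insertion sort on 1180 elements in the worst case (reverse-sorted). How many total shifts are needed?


In the worst case (reverse-sorted), each element shifts past all previous:
  Element 1: 1 shifts
  Element 2: 2 shifts
  Element 3: 3 shifts
  Element 4: 4 shifts
  Element 5: 5 shifts
  ...
  Element 1179: 1179 shifts
Total = 1 + 2 + ... + 1179
= 1180*(1180-1)/2 = 695610


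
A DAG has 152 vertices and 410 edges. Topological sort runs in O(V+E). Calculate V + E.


V = 152 (vertex processing)
E = 410 (edge processing)
V + E = 152 + 410 = 562


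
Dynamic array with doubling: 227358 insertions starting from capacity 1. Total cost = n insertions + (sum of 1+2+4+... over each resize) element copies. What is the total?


n = 227358
Insertion costs: 227358
Resizes copy 1, 2, 4, ... up to the largest power of 2 that is <= n-1 = 227357, i.e. 131072.
Copy costs = 1 + 2 + 4 + 8 + 16 + 32 + 64 + 128 + 256 + 512 + 1024 + 2048 + 4096 + 8192 + 16384 + 32768 + 65536 + 131072 = 262143
Total = 227358 + 262143 = 489501


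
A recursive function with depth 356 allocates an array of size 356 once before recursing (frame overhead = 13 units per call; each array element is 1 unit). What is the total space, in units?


Array allocation: 356 units (allocated once)
Stack frames: 356 deep * 13 per frame = 4628 units
Total = 356 + 4628 = 4984


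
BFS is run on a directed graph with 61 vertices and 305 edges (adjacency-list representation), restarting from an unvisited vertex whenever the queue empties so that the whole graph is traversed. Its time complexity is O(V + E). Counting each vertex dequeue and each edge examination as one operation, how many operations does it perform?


A full BFS traversal dequeues each vertex exactly once and examines each directed edge exactly once.
V = 61 (vertex processing cost)
E = 305 (edge examination cost)
Total operations proportional to V + E = 61 + 305 = 366


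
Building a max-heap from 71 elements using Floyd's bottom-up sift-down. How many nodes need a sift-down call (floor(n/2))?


In a heap of 71 elements (0-indexed array):
  Last element index: 70
  Parent of last element: floor((70 - 1) / 2) = 34
  Internal nodes: indices 0 to 34
  Count = floor(71/2) = 35


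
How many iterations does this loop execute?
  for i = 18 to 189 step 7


The loop variable i takes values starting at 18 and increments by 7 each iteration.
Sequence: i = 18, 25, 32, 39, 46, 53, 60, 67, 74, ...
The upper bound 189 is inclusive, so the count is floor((last - first) / step) + 1:
floor((189 - 18) / 7) + 1 = floor(171/7) + 1 = 24 + 1 = 25


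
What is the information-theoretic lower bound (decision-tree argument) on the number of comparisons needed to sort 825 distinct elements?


A binary decision tree of height h has at most 2^h leaves and needs at least n! of them, so h >= ceil(log2(n!)).
825! is far too large to multiply out, so use Stirling's series:
  ln(n!) ~ n ln n - n + (1/2) ln(2 pi n) + 1/(12n)  (error below 1/(360 n^3), negligible here)
  ln(825) = 6.7153834
  n ln n = 825 * 6.7153834 = 5540.1913
  (1/2) ln(2 pi * 825) = (1/2) ln(5183.6279) = 4.2766
  1/(12*825) = 0.0001
  ln(825!) ~ 5540.1913 - 825 + 4.2766 + 0.0001 = 4719.4680
Convert to base 2: log2(825!) = 4719.4680 / ln 2 = 4719.4680 / 0.69314718 = 6808.7531
ceil(6808.7531) = 6809


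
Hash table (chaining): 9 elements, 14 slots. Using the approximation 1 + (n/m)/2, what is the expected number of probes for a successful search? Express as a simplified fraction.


Computing expected probes:
alpha = 9/14
= 1 + alpha/2
= 1 + 9/(2*14)
= (2*14 + 9) / (2*14)
= 37/28


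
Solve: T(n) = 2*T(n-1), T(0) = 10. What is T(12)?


Unrolling:
T(12) = 2*T(11) = 2^2*T(10) = ... = 2^12*T(0)
= 2^12 * 10
= 4096 * 10 = 40960


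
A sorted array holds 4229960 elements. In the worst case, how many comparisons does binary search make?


Halving sequence: 4229960 -> 2114980 -> 1057490 -> 528745 -> 264372 -> 132186 -> 66093 -> 33046 -> 16523 -> 8261 -> 4130 -> 2065 -> 1032 -> 516 -> 258 -> 129 -> 64 -> 32 -> 16 -> 8 -> 4 -> 2 -> 1
Number of halvings = 22
Max comparisons = 22 + 1 = 23


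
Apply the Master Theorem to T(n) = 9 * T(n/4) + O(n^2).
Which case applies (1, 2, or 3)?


The Master Theorem: T(n) = a*T(n/b) + O(n^c)
  a = 9, b = 4, c = 2
log_b(a) = log_4(9) ~ 1.585
Compare b^c with a: 4^2 = 16 > 9, so c > log_b(a).
Since c > log_b(a), Case 3 applies.
T(n) = O(n^2)
Master Theorem case = 3


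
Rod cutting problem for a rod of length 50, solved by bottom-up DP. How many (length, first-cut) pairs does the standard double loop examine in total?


For each subproblem length i = 1..50, the inner loop considers i possible first cuts.
Total = 1 + 2 + ... + 50
= 50*(50+1)/2
= 50*51/2 = 1275


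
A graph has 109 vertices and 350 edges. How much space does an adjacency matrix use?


Adjacency matrix: V x V grid of entries
Space = V^2 = 109^2 = 109 * 109 = 11881


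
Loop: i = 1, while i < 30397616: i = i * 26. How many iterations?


i multiplies by 26 each step:
i = 1 -> 26 -> 676 -> 17576 -> 456976 -> 11881376 -> 308915776 (stop)
Iterations = ceil(log_26(30397616)) = 6


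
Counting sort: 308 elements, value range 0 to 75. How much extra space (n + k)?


n = 308 (output array)
k = 76 (count array for 76 distinct values)
Extra space = 308 + 76 = 384


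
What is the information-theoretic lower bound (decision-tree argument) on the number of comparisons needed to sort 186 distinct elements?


A binary decision tree of height h has at most 2^h leaves and needs at least n! of them, so h >= ceil(log2(n!)).
186! is far too large to multiply out, so use Stirling's series:
  ln(n!) ~ n ln n - n + (1/2) ln(2 pi n) + 1/(12n)  (error below 1/(360 n^3), negligible here)
  ln(186) = 5.2257467
  n ln n = 186 * 5.2257467 = 971.9889
  (1/2) ln(2 pi * 186) = (1/2) ln(1168.6725) = 3.5318
  1/(12*186) = 0.0004
  ln(186!) ~ 971.9889 - 186 + 3.5318 + 0.0004 = 789.5211
Convert to base 2: log2(186!) = 789.5211 / ln 2 = 789.5211 / 0.69314718 = 1139.0382
ceil(1139.0382) = 1140


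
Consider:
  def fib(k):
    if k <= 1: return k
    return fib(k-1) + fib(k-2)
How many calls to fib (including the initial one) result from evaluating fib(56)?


Let C(m) = total calls to evaluate fib(m). Then C(0)=C(1)=1, and
C(m) = 1 + C(m-1) + C(m-2) for m >= 2.
Build the table (each entry = 1 + previous two):
  C(0) = 1
  C(1) = 1
  C(2) = 1 + 1 + 1 = 3
  C(3) = 1 + 3 + 1 = 5
  C(4) = 1 + 5 + 3 = 9
  C(5) = 1 + 9 + 5 = 15
  C(6) = 1 + 15 + 9 = 25
  C(7) = 1 + 25 + 15 = 41
  C(8) = 1 + 41 + 25 = 67
  C(9) = 1 + 67 + 41 = 109
  C(10) = 1 + 109 + 67 = 177
  C(11) = 1 + 177 + 109 = 287
  C(12) = 1 + 287 + 177 = 465
  C(13) = 1 + 465 + 287 = 753
  C(14) = 1 + 753 + 465 = 1219
  C(15) = 1 + 1219 + 753 = 1973
  C(16) = 1 + 1973 + 1219 = 3193
  C(17) = 1 + 3193 + 1973 = 5167
  C(18) = 1 + 5167 + 3193 = 8361
  C(19) = 1 + 8361 + 5167 = 13529
  C(20) = 1 + 13529 + 8361 = 21891
  C(21) = 1 + 21891 + 13529 = 35421
  C(22) = 1 + 35421 + 21891 = 57313
  C(23) = 1 + 57313 + 35421 = 92735
  C(24) = 1 + 92735 + 57313 = 150049
  C(25) = 1 + 150049 + 92735 = 242785
  C(26) = 1 + 242785 + 150049 = 392835
  C(27) = 1 + 392835 + 242785 = 635621
  C(28) = 1 + 635621 + 392835 = 1028457
  C(29) = 1 + 1028457 + 635621 = 1664079
  C(30) = 1 + 1664079 + 1028457 = 2692537
  C(31) = 1 + 2692537 + 1664079 = 4356617
  C(32) = 1 + 4356617 + 2692537 = 7049155
  C(33) = 1 + 7049155 + 4356617 = 11405773
  C(34) = 1 + 11405773 + 7049155 = 18454929
  C(35) = 1 + 18454929 + 11405773 = 29860703
  C(36) = 1 + 29860703 + 18454929 = 48315633
  C(37) = 1 + 48315633 + 29860703 = 78176337
  C(38) = 1 + 78176337 + 48315633 = 126491971
  C(39) = 1 + 126491971 + 78176337 = 204668309
  C(40) = 1 + 204668309 + 126491971 = 331160281
  C(41) = 1 + 331160281 + 204668309 = 535828591
  C(42) = 1 + 535828591 + 331160281 = 866988873
  C(43) = 1 + 866988873 + 535828591 = 1402817465
  C(44) = 1 + 1402817465 + 866988873 = 2269806339
  C(45) = 1 + 2269806339 + 1402817465 = 3672623805
  C(46) = 1 + 3672623805 + 2269806339 = 5942430145
  C(47) = 1 + 5942430145 + 3672623805 = 9615053951
  C(48) = 1 + 9615053951 + 5942430145 = 15557484097
  C(49) = 1 + 15557484097 + 9615053951 = 25172538049
  C(50) = 1 + 25172538049 + 15557484097 = 40730022147
  C(51) = 1 + 40730022147 + 25172538049 = 65902560197
  C(52) = 1 + 65902560197 + 40730022147 = 106632582345
  C(53) = 1 + 106632582345 + 65902560197 = 172535142543
  C(54) = 1 + 172535142543 + 106632582345 = 279167724889
  C(55) = 1 + 279167724889 + 172535142543 = 451702867433
  C(56) = 1 + 451702867433 + 279167724889 = 730870592323
Total calls for fib(56) = 730870592323


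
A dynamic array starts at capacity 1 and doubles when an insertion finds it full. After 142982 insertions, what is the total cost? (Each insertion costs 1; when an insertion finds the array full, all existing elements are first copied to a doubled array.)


Insertion cost: 142982 (one per element)
Resizes occur just before inserting elements 2, 3, 5, 9, ...
Elements copied at each resize: 1 + 2 + 4 + 8 + 16 + 32 + 64 + 128 + 256 + 512 + 1024 + 2048 + 4096 + 8192 + 16384 + 32768 + 65536 + 131072
Sum of copies = 262143 (geometric series: 2^k - 1)
Total = 142982 + 262143 = 405125


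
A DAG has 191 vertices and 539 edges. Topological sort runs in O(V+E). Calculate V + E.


V = 191 (vertex processing)
E = 539 (edge processing)
V + E = 191 + 539 = 730


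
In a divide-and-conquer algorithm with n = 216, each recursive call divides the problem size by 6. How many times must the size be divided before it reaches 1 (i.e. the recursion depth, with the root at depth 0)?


Number of divisions = log_6(216)
Sizes: 216 -> 36 -> 6 -> 1 (3 divisions)
Recursion depth = 3


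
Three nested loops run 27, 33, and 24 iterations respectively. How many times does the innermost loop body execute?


Loop 1 (outermost): 27 iterations
Loop 2 (middle): 33 iterations per outer
Loop 3 (innermost): 24 iterations per middle
Total = 27 * 33 * 24 = 21384


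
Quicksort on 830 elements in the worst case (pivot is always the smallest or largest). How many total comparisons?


In the worst case, each partition step picks the worst pivot:
  Partition 1: 829 comparisons (n-1 elements to compare)
  Partition 2: 828 comparisons
  Partition 3: 827 comparisons
  Partition 4: 826 comparisons
  Partition 5: 825 comparisons
  ...
  Last partition: 0 comparisons
Total = (n-1) + (n-2) + ... + 1 + 0 = n*(n-1)/2
= 830*829/2 = 344035


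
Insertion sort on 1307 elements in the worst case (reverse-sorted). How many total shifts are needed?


In the worst case (reverse-sorted), each element shifts past all previous:
  Element 1: 1 shifts
  Element 2: 2 shifts
  Element 3: 3 shifts
  Element 4: 4 shifts
  Element 5: 5 shifts
  ...
  Element 1306: 1306 shifts
Total = 1 + 2 + ... + 1306
= 1307*(1307-1)/2 = 853471


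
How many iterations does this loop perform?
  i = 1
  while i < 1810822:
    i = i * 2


The loop variable doubles each iteration:
i = 1 -> 2 -> 4 -> 8 -> 16 -> 32 -> 64 -> 128 -> 256 -> 512 -> 1024 -> 2048 -> 4096 -> 8192 -> 16384 -> 32768 -> 65536 -> 131072 -> 262144 -> 524288 -> 1048576 -> 2097152 (stop, 2097152 >= 1810822)
Number of doublings = ceil(log2(1810822)) = 21


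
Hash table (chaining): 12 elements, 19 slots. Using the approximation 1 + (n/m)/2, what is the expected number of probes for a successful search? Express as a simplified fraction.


Computing expected probes:
alpha = 12/19
= 1 + alpha/2
= 1 + 12/(2*19)
= (2*19 + 12) / (2*19)
= 50/38 = 25/19


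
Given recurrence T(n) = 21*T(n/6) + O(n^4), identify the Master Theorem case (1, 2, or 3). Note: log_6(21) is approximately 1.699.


Master Theorem parameters: a=21, b=6, c=4
log_b(a) = 1.699
Compare b^c with a: 6^4 = 1296 > 21, so c > log_b(a).
Comparing c=4 vs log_b(a)=1.699:
4 > 1.699 => Case 3
Result: T(n) = O(n^4)
Master Theorem case = 3


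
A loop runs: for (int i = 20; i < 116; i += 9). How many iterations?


Loop starts at i = 20, increments by 9, stops when i >= 116.
Number of iterations = ceil((116 - 20) / 9)
= ceil(96 / 9)
= 11


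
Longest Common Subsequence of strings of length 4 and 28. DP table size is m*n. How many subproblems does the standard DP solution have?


DP table indexed by positions in both strings.
First string: 4 positions
Second string: 28 positions
Total = 4 * 28 = 112


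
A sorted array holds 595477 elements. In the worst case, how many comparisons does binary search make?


Halving sequence: 595477 -> 297738 -> 148869 -> 74434 -> 37217 -> 18608 -> 9304 -> 4652 -> 2326 -> 1163 -> 581 -> 290 -> 145 -> 72 -> 36 -> 18 -> 9 -> 4 -> 2 -> 1
Number of halvings = 19
Max comparisons = 19 + 1 = 20


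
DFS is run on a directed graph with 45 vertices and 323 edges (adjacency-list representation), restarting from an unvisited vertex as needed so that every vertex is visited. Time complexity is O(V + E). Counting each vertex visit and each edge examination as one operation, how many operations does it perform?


A full DFS traversal processes each vertex exactly once (push/pop on stack).
Each directed edge is examined once.
V = 45, E = 323
V + E = 368


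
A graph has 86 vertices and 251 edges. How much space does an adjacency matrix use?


Adjacency matrix: V x V grid of entries
Space = V^2 = 86^2 = 86 * 86 = 7396


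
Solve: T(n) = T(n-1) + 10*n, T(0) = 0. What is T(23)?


Expanding the recurrence:
T(23) = T(22) + 10*23
       = T(21) + 10*22 + 10*23
       ...
       = T(0) + 10*(1 + 2 + ... + 23)
       = 0 + 10 * 23*24/2
       = 0 + 10 * 276
       = 0 + 2760 = 2760


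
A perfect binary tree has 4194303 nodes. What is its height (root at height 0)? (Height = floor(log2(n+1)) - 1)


For a perfect binary tree of height h: n = 2^(h+1) - 1, so h = log2(n+1) - 1.
  n + 1 = 4194304 = 2^22
  log2(4194304) = 22
  height = 22 - 1 = 21


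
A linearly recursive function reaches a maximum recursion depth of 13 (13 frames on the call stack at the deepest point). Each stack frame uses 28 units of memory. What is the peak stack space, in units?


Maximum recursion depth = 13 frames
Memory per frame = 28 units
Total stack space = depth * frame_size
= 13 * 28 = 364


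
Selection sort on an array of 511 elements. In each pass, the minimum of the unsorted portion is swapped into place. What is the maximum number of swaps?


Selection sort performs one swap per pass:
  Pass 1: find min in positions 0 to 510, swap with position 0
  Pass 2: find min in positions 1 to 510, swap with position 1
  Pass 3: find min in positions 2 to 510, swap with position 2
  Pass 4: find min in positions 3 to 510, swap with position 3
  Pass 5: find min in positions 4 to 510, swap with position 4
  ... (505 more passes)
Total passes (and swaps) = n - 1 = 511 - 1 = 510


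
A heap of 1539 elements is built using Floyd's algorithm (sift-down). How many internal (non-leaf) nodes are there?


Leaf nodes occupy roughly half the array.
Sift-down is called for each internal node, starting from the last one.
Internal nodes = floor(n/2) = floor(1539/2) = 769


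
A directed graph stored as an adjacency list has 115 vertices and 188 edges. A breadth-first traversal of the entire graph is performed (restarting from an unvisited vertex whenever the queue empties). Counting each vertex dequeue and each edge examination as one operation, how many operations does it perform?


A full BFS traversal dequeues each vertex once and examines each edge once.
Vertex visits: 115
Edge visits: 188
V + E = 115 + 188 = 303
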